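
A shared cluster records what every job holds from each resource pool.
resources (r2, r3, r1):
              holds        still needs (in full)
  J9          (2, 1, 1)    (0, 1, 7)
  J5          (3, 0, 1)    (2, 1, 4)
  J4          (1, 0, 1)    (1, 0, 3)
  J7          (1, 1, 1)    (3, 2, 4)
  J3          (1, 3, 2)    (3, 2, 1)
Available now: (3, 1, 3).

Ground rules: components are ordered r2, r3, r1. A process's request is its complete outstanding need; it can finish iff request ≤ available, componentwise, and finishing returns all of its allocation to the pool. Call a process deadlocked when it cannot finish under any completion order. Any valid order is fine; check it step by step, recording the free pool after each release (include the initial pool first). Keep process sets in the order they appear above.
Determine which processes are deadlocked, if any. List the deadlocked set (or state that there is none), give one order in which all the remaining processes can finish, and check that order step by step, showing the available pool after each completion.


The deadlocked set is J9, J7 and J3.
Key observation: after J4, J5 the pool peaks at (7, 1, 5), and each blocked process is short somewhere: J9 on r1; J7 on r3; J3 on r3.
A valid finishing order for the others: J4, J5. Step-by-step check:
  pool = (3, 1, 3)
  run J4 (needs (1, 0, 3), free (3, 1, 3)); after release of (1, 0, 1) the pool is (4, 1, 4)
  run J5 (needs (2, 1, 4), free (4, 1, 4)); after release of (3, 0, 1) the pool is (7, 1, 5)
The blocked processes can never fit:
  blocked: J9 wants (0, 1, 7), pool (7, 1, 5) — not enough r1
  blocked: J7 wants (3, 2, 4), pool (7, 1, 5) — not enough r3
  blocked: J3 wants (3, 2, 1), pool (7, 1, 5) — not enough r3


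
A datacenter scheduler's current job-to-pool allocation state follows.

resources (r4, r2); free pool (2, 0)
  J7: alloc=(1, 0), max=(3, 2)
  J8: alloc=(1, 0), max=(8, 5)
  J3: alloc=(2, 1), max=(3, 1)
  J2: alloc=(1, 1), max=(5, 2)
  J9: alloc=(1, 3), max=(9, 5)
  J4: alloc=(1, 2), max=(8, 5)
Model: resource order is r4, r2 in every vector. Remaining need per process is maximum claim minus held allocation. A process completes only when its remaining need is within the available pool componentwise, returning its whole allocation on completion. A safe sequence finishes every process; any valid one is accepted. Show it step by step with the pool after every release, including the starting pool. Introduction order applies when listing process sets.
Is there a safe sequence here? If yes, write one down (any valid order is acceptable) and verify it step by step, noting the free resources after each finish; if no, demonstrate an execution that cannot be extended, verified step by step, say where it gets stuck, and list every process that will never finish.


UNSAFE — no complete ordering exists.
Key observation: once J3, J2, J7 finish, the pool peaks at (6, 2) — and every remaining process still needs more r4 than that.
Going as far as possible: J3, J2, J7; after that, nothing fits. Walking it through:
  pool = (2, 0)
  run J3 (needs (1, 0), free (2, 0)); after release of (2, 1) the pool is (4, 1)
  run J2 (needs (4, 1), free (4, 1)); after release of (1, 1) the pool is (5, 2)
  run J7 (needs (2, 2), free (5, 2)); after release of (1, 0) the pool is (6, 2)
  blocked: J8 wants (7, 5), pool (6, 2) — not enough r4 and r2
  blocked: J9 wants (8, 2), pool (6, 2) — not enough r4
  blocked: J4 wants (7, 3), pool (6, 2) — not enough r4 and r2
Permanently blocked: J8, J9 and J4.


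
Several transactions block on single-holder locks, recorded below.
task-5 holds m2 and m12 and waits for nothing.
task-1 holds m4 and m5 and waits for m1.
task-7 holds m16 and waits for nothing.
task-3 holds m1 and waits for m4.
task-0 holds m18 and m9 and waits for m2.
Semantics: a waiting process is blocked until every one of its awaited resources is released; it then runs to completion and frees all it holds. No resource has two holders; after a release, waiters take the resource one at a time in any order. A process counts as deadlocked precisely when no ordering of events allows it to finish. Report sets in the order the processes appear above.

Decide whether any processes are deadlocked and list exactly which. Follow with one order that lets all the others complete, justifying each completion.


Deadlocked set: task-1 and task-3.
Key observation: the loop task-1 -> task-3 -> task-1 blocks itself forever; no other process is dragged down with it.
The rest can finish in the order task-5, task-7, task-0.
Check, step by step:
  task-5: no waits; runs immediately, freeing m2 and m12
  task-7: no waits; runs immediately, freeing m16
  run task-0 (all its waits — m2 — are resolved); releases m18 and m9


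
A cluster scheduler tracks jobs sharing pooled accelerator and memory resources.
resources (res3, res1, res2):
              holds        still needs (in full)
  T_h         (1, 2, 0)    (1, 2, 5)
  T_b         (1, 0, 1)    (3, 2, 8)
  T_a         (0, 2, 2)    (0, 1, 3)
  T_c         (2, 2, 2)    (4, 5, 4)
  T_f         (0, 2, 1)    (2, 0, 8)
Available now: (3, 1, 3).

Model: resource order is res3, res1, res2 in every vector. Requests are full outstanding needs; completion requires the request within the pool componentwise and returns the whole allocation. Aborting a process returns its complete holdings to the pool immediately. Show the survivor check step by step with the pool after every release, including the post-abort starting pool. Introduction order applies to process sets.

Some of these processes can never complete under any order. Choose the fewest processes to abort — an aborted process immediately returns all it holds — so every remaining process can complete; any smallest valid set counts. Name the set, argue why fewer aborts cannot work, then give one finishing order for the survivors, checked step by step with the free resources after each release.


Minimum abort set: T_b.
Key observation: T_f could never have finished before the abort; with (1, 0, 1) returned by T_b, it fits at step 4.
Minimality: the empty abort set fails — the state is deadlocked as it stands.
The survivors complete as T_a, T_h, T_c, T_f. Step-by-step check (starting from the post-abort pool):
  pool = (4, 1, 4)
  run T_a (needs (0, 1, 3), free (4, 1, 4)); after release of (0, 2, 2) the pool is (4, 3, 6)
  run T_h (needs (1, 2, 5), free (4, 3, 6)); after release of (1, 2, 0) the pool is (5, 5, 6)
  run T_c (needs (4, 5, 4), free (5, 5, 6)); after release of (2, 2, 2) the pool is (7, 7, 8)
  run T_f (needs (2, 0, 8), free (7, 7, 8)); after release of (0, 2, 1) the pool is (7, 9, 9)


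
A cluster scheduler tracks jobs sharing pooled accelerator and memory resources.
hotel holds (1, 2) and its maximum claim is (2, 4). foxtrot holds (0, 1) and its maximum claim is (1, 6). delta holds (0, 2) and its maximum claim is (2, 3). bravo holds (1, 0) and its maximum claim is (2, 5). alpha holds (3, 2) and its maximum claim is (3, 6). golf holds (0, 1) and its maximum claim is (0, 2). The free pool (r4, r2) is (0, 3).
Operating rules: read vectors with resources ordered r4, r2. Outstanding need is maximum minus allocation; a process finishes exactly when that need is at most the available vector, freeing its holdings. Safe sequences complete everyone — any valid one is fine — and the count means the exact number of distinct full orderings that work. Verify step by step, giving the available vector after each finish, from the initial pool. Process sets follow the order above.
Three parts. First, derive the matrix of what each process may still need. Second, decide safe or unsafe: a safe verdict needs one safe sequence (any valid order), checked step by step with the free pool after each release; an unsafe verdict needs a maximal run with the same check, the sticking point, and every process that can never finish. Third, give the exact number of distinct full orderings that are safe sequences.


(1) Need matrix, components ordered r4, r2:
  hotel: (1, 2)
  foxtrot: (1, 5)
  delta: (2, 1)
  bravo: (1, 5)
  alpha: (0, 4)
  golf: (0, 1)
(2) SAFE — a valid safe sequence is golf, alpha, hotel, delta, foxtrot, bravo.
Key observation: the first exact fit in this order is alpha — it needs (0, 4) with (0, 4) free, meeting a requested resource to the last unit.
Check, step by step:
  pool = (0, 3)
  golf: need (0, 1) fits (0, 3); releases (0, 1), pool now (0, 4)
  alpha: need (0, 4) fits (0, 4); releases (3, 2), pool now (3, 6)
  hotel: need (1, 2) fits (3, 6); releases (1, 2), pool now (4, 8)
  delta: need (2, 1) fits (4, 8); releases (0, 2), pool now (4, 10)
  foxtrot: need (1, 5) fits (4, 10); releases (0, 1), pool now (4, 11)
  bravo: need (1, 5) fits (4, 11); releases (1, 0), pool now (5, 11)
(3) Exactly 24 of the possible complete orderings are safe sequences.


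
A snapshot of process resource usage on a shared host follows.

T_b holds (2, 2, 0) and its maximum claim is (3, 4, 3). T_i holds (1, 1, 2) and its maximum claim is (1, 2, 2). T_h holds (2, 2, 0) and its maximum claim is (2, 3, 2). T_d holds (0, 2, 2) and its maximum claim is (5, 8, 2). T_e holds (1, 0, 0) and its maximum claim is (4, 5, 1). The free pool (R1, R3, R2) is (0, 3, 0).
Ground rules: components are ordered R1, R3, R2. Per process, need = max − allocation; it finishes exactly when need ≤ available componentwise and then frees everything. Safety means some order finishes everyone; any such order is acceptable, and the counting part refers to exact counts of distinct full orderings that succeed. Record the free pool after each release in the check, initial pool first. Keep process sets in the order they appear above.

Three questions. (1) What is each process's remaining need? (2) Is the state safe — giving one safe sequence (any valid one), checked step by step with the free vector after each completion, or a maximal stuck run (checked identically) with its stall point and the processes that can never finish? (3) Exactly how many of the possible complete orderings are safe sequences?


(1) Outstanding need per process (order R1, R3, R2):
  T_b: (1, 2, 3)
  T_i: (0, 1, 0)
  T_h: (0, 1, 2)
  T_d: (5, 6, 0)
  T_e: (3, 5, 1)
(2) The state is UNSAFE.
Key observation: after T_i, T_h, T_e the pool peaks at (4, 6, 2), and each blocked process is short somewhere: T_b on R2; T_d on R1.
Going as far as possible: T_i, T_h, T_e; after that, nothing fits. Walking it through:
  pool = (0, 3, 0)
  T_i: need (0, 1, 0) fits (0, 3, 0); releases (1, 1, 2), pool now (1, 4, 2)
  T_h: need (0, 1, 2) fits (1, 4, 2); releases (2, 2, 0), pool now (3, 6, 2)
  T_e: need (3, 5, 1) fits (3, 6, 2); releases (1, 0, 0), pool now (4, 6, 2)
  T_b still needs (1, 2, 3) but only (4, 6, 2) is free — short on R2
  T_d still needs (5, 6, 0) but only (4, 6, 2) is free — short on R1
Processes that can never finish: T_b and T_d.
(3) Exactly 0 of the possible complete orderings are safe sequences.


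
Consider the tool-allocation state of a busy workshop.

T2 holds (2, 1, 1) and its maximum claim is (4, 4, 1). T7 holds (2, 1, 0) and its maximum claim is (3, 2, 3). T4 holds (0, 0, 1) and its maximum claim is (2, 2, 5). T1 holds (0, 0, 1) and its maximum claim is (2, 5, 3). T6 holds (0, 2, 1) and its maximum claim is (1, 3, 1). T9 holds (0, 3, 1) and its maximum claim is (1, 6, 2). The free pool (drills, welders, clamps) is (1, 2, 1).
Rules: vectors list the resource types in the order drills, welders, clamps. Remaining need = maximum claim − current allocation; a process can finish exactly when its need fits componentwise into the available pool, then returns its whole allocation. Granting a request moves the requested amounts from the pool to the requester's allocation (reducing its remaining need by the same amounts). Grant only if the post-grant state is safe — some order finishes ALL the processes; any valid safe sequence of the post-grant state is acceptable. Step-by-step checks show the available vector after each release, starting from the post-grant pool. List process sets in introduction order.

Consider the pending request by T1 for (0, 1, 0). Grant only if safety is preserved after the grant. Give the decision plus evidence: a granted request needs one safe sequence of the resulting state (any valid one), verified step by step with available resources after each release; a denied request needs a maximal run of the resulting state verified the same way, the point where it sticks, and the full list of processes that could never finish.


GRANT — the state after the grant stays safe, e.g. via T6, T9, T7, T1, T2, T4.
Key observation: even at the reduced pool (1, 1, 1), T6 fits immediately, so safety survives the grant.
Step-by-step check of the post-grant state:
  pool = (1, 1, 1)
  run T6 (needs (1, 1, 0), free (1, 1, 1)); after release of (0, 2, 1) the pool is (1, 3, 2)
  run T9 (needs (1, 3, 1), free (1, 3, 2)); after release of (0, 3, 1) the pool is (1, 6, 3)
  run T7 (needs (1, 1, 3), free (1, 6, 3)); after release of (2, 1, 0) the pool is (3, 7, 3)
  run T1 (needs (2, 4, 2), free (3, 7, 3)); after release of (0, 1, 1) the pool is (3, 8, 4)
  run T2 (needs (2, 3, 0), free (3, 8, 4)); after release of (2, 1, 1) the pool is (5, 9, 5)
  run T4 (needs (2, 2, 4), free (5, 9, 5)); after release of (0, 0, 1) the pool is (5, 9, 6)


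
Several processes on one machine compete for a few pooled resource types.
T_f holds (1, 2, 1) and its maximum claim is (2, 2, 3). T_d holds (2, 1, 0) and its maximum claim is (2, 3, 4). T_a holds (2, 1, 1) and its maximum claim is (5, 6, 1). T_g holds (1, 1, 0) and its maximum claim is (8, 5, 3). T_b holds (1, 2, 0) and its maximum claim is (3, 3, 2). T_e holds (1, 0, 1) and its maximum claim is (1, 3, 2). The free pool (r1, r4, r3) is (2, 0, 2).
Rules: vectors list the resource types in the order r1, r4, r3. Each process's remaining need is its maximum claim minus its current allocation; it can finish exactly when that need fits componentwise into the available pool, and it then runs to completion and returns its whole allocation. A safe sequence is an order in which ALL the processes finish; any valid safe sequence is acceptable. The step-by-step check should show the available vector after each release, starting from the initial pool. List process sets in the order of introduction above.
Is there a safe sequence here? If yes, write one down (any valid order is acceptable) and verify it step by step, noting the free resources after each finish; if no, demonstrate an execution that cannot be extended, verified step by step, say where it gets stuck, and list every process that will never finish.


SAFE, for example via the order T_f, T_b, T_e, T_d, T_a, T_g.
Key observation: the order's first zero-slack moment is T_f ((1, 0, 2) needed, (2, 0, 2) free — a requested resource with nothing to spare).
Verifying each step:
  pool = (2, 0, 2)
  T_f needs (1, 0, 2) <= (2, 0, 2) -> finishes; pool += (1, 2, 1) = (3, 2, 3)
  T_b needs (2, 1, 2) <= (3, 2, 3) -> finishes; pool += (1, 2, 0) = (4, 4, 3)
  T_e needs (0, 3, 1) <= (4, 4, 3) -> finishes; pool += (1, 0, 1) = (5, 4, 4)
  T_d needs (0, 2, 4) <= (5, 4, 4) -> finishes; pool += (2, 1, 0) = (7, 5, 4)
  T_a needs (3, 5, 0) <= (7, 5, 4) -> finishes; pool += (2, 1, 1) = (9, 6, 5)
  T_g needs (7, 4, 3) <= (9, 6, 5) -> finishes; pool += (1, 1, 0) = (10, 7, 5)


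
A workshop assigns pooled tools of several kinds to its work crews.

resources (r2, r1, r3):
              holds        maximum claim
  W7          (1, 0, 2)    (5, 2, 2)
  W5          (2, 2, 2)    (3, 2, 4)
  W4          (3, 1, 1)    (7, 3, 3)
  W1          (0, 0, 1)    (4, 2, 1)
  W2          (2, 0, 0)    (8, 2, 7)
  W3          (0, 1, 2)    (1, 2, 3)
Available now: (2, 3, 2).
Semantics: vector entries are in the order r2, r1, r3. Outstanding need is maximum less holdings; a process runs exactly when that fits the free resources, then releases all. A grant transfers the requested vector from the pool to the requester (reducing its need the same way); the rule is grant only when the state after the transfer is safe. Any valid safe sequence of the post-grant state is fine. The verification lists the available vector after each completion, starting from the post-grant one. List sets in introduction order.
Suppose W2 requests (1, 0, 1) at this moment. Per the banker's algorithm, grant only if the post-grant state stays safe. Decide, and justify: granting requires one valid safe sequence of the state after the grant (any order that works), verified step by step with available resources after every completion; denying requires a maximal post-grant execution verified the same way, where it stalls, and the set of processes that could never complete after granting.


DENY — the pretend-granted state is unsafe.
Key observation: W3, W5 can finish, but then (3, 6, 5) is all there is, and the blocked group's r2 demands exceed it.
On the post-grant state, W3, W5 is a maximal run — nothing extends it. Verifying each step:
  pool = (1, 3, 1)
  run W3 (needs (1, 1, 1), free (1, 3, 1)); after release of (0, 1, 2) the pool is (1, 4, 3)
  run W5 (needs (1, 0, 2), free (1, 4, 3)); after release of (2, 2, 2) the pool is (3, 6, 5)
  blocked: W7 wants (4, 2, 0), pool (3, 6, 5) — not enough r2
  blocked: W4 wants (4, 2, 2), pool (3, 6, 5) — not enough r2
  blocked: W1 wants (4, 2, 0), pool (3, 6, 5) — not enough r2
  blocked: W2 wants (5, 2, 6), pool (3, 6, 5) — not enough r2 and r3
Had the request been granted, W7, W4, W1 and W2 could never finish.


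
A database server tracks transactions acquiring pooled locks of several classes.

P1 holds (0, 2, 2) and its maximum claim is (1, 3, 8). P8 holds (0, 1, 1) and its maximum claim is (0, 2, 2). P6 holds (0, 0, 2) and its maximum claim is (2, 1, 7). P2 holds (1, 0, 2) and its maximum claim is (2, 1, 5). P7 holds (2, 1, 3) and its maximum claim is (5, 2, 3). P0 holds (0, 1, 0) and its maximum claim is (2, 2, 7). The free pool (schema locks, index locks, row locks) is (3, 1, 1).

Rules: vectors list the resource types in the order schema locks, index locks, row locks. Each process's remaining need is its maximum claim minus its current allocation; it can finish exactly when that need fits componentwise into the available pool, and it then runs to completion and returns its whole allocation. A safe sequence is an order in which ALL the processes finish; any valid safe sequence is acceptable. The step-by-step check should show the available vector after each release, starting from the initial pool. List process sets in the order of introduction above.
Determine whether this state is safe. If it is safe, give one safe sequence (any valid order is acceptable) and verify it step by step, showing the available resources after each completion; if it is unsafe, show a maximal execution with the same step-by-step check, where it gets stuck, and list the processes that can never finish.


SAFE. One safe sequence: P7, P8, P6, P1, P2, P0.
Key observation: the first exact fit in this order is P7 — it needs (3, 1, 0) with (3, 1, 1) free, meeting a requested resource to the last unit.
Walking it through:
  pool = (3, 1, 1)
  P7: need (3, 1, 0) fits (3, 1, 1); releases (2, 1, 3), pool now (5, 2, 4)
  P8: need (0, 1, 1) fits (5, 2, 4); releases (0, 1, 1), pool now (5, 3, 5)
  P6: need (2, 1, 5) fits (5, 3, 5); releases (0, 0, 2), pool now (5, 3, 7)
  P1: need (1, 1, 6) fits (5, 3, 7); releases (0, 2, 2), pool now (5, 5, 9)
  P2: need (1, 1, 3) fits (5, 5, 9); releases (1, 0, 2), pool now (6, 5, 11)
  P0: need (2, 1, 7) fits (6, 5, 11); releases (0, 1, 0), pool now (6, 6, 11)


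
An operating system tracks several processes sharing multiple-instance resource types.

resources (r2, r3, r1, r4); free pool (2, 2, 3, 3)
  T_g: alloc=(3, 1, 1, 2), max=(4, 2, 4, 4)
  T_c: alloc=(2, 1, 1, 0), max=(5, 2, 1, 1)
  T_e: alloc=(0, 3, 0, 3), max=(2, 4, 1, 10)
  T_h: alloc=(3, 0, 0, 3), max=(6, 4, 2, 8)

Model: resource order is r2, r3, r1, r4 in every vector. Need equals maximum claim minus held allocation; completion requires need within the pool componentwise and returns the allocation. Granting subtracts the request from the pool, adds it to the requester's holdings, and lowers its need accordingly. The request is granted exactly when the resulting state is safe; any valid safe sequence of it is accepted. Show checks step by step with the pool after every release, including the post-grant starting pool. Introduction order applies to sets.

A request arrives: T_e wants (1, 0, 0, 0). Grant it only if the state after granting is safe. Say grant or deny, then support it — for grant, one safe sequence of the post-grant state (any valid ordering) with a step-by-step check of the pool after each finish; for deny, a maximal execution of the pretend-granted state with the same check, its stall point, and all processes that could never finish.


GRANT: granting preserves safety; a valid post-grant sequence is T_g, T_c, T_h, T_e.
Key observation: post-grant, (1, 2, 3, 3) remains, and an order beginning with T_g completes everyone.
Verifying the post-grant state step by step:
  pool = (1, 2, 3, 3)
  T_g needs (1, 1, 3, 2) <= (1, 2, 3, 3) -> finishes; pool += (3, 1, 1, 2) = (4, 3, 4, 5)
  T_c needs (3, 1, 0, 1) <= (4, 3, 4, 5) -> finishes; pool += (2, 1, 1, 0) = (6, 4, 5, 5)
  T_h needs (3, 4, 2, 5) <= (6, 4, 5, 5) -> finishes; pool += (3, 0, 0, 3) = (9, 4, 5, 8)
  T_e needs (1, 1, 1, 7) <= (9, 4, 5, 8) -> finishes; pool += (1, 3, 0, 3) = (10, 7, 5, 11)


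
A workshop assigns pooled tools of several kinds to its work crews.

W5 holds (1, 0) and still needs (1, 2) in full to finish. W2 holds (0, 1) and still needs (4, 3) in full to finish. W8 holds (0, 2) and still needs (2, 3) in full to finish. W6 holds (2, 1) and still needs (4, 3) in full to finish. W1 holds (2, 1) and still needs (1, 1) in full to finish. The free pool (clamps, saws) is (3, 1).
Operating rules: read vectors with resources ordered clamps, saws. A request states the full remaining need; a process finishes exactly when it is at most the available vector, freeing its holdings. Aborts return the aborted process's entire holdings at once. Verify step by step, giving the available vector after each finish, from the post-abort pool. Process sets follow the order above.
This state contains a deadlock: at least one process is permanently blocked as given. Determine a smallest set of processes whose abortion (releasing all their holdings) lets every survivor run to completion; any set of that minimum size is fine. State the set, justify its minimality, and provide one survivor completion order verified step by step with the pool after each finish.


Abort W6.
Key observation: no ordering could ever have run W2 before the abort of W6; with (2, 1) back in the pool it fits at step 3.
Minimality: the empty abort set fails — the state is deadlocked as it stands.
One survivor order: W1, W5, W2, W8. Check, step by step (post-abort pool first):
  pool = (5, 2)
  W1: need (1, 1) fits (5, 2); releases (2, 1), pool now (7, 3)
  W5: need (1, 2) fits (7, 3); releases (1, 0), pool now (8, 3)
  W2: need (4, 3) fits (8, 3); releases (0, 1), pool now (8, 4)
  W8: need (2, 3) fits (8, 4); releases (0, 2), pool now (8, 6)


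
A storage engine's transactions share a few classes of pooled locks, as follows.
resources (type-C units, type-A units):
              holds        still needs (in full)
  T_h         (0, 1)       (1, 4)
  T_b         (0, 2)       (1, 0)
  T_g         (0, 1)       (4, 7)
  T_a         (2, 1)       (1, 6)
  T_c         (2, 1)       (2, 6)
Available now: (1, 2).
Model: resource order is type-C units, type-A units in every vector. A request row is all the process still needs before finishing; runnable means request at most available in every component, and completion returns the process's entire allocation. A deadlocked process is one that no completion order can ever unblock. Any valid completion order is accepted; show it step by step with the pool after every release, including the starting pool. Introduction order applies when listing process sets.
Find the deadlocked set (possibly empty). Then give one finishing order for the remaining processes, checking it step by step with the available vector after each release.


Deadlocked set: T_g, T_a and T_c.
Key observation: no order helps: past T_b, T_h, the free pool tops out at (1, 5), below what each blocked process needs in type-A units.
A valid finishing order for the others: T_b, T_h. Step-by-step check:
  pool = (1, 2)
  run T_b (needs (1, 0), free (1, 2)); after release of (0, 2) the pool is (1, 4)
  run T_h (needs (1, 4), free (1, 4)); after release of (0, 1) the pool is (1, 5)
None of the blocked processes ever fits:
  blocked: T_g wants (4, 7), pool (1, 5) — not enough type-C units and type-A units
  blocked: T_a wants (1, 6), pool (1, 5) — not enough type-A units
  blocked: T_c wants (2, 6), pool (1, 5) — not enough type-C units and type-A units


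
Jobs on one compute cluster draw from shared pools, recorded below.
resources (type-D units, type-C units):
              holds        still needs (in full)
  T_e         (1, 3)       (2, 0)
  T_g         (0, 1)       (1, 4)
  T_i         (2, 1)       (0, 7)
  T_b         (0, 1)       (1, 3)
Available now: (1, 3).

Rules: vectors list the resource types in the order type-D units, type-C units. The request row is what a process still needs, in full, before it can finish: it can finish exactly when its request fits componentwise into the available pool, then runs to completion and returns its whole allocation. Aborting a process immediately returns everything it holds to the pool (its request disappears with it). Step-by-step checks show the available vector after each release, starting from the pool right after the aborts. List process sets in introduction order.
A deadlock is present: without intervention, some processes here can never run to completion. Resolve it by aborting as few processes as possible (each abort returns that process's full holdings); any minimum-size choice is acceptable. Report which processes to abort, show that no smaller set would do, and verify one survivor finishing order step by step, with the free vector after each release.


Abort T_e.
Key observation: no ordering could ever have run T_i before the abort of T_e; with (1, 3) back in the pool it fits at step 2.
Minimality: the empty abort set fails — the state is deadlocked as it stands.
Survivors finish in the order: T_b, T_i, T_g. Verifying each step (pool after the aborts first):
  pool = (2, 6)
  run T_b (needs (1, 3), free (2, 6)); after release of (0, 1) the pool is (2, 7)
  run T_i (needs (0, 7), free (2, 7)); after release of (2, 1) the pool is (4, 8)
  run T_g (needs (1, 4), free (4, 8)); after release of (0, 1) the pool is (4, 9)


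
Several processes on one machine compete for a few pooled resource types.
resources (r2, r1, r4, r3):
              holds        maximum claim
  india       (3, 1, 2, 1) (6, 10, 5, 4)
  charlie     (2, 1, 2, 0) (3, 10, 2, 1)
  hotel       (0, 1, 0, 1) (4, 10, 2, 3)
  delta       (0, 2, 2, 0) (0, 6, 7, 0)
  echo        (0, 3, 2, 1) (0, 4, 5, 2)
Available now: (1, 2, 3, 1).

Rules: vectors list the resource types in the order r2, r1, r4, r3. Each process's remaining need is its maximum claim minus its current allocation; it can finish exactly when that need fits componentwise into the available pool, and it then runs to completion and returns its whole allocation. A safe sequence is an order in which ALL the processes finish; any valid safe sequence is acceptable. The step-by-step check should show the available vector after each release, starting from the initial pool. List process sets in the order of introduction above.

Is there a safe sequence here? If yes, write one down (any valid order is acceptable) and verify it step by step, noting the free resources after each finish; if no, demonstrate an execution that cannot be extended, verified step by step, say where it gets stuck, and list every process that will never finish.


The state is UNSAFE.
Key observation: the pool after echo, delta is (1, 7, 7, 2); every surviving request exceeds it in r1, so progress ends there.
Going as far as possible: echo, delta; after that, nothing fits. Check, step by step:
  pool = (1, 2, 3, 1)
  echo needs (0, 1, 3, 1) <= (1, 2, 3, 1) -> finishes; pool += (0, 3, 2, 1) = (1, 5, 5, 2)
  delta needs (0, 4, 5, 0) <= (1, 5, 5, 2) -> finishes; pool += (0, 2, 2, 0) = (1, 7, 7, 2)
  india still needs (3, 9, 3, 3) but only (1, 7, 7, 2) is free — short on r2, r1 and r3
  charlie still needs (1, 9, 0, 1) but only (1, 7, 7, 2) is free — short on r1
  hotel still needs (4, 9, 2, 2) but only (1, 7, 7, 2) is free — short on r2 and r1
Never able to finish: india, charlie and hotel.


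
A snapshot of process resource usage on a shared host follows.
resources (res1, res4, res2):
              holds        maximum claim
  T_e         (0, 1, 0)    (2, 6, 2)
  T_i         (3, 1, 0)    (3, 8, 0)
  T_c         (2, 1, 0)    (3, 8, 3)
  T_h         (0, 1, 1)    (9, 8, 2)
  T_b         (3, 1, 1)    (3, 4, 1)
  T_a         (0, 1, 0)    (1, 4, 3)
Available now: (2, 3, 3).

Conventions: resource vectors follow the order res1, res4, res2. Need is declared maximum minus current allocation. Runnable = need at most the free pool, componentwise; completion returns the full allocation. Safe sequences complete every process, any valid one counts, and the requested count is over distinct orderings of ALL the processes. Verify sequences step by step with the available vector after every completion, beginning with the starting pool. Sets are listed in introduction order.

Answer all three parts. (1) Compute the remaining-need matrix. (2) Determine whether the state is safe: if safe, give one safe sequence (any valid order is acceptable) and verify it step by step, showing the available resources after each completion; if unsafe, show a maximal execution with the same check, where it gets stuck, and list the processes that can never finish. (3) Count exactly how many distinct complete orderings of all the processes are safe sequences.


(1) Remaining need (order res1, res4, res2):
  T_e: (2, 5, 2)
  T_i: (0, 7, 0)
  T_c: (1, 7, 3)
  T_h: (9, 7, 1)
  T_b: (0, 3, 0)
  T_a: (1, 3, 3)
(2) UNSAFE.
Key observation: no order helps: past T_b, T_a, T_e, the free pool tops out at (5, 6, 4), below what each blocked process needs in res4.
The run T_b, T_a, T_e cannot be extended any further. Verifying each step:
  pool = (2, 3, 3)
  run T_b (needs (0, 3, 0), free (2, 3, 3)); after release of (3, 1, 1) the pool is (5, 4, 4)
  run T_a (needs (1, 3, 3), free (5, 4, 4)); after release of (0, 1, 0) the pool is (5, 5, 4)
  run T_e (needs (2, 5, 2), free (5, 5, 4)); after release of (0, 1, 0) the pool is (5, 6, 4)
  T_i still needs (0, 7, 0) but only (5, 6, 4) is free — short on res4
  T_c still needs (1, 7, 3) but only (5, 6, 4) is free — short on res4
  T_h still needs (9, 7, 1) but only (5, 6, 4) is free — short on res1 and res4
Never able to finish: T_i, T_c and T_h.
(3) The exact count: 0 of the possible complete orderings are safe sequences.


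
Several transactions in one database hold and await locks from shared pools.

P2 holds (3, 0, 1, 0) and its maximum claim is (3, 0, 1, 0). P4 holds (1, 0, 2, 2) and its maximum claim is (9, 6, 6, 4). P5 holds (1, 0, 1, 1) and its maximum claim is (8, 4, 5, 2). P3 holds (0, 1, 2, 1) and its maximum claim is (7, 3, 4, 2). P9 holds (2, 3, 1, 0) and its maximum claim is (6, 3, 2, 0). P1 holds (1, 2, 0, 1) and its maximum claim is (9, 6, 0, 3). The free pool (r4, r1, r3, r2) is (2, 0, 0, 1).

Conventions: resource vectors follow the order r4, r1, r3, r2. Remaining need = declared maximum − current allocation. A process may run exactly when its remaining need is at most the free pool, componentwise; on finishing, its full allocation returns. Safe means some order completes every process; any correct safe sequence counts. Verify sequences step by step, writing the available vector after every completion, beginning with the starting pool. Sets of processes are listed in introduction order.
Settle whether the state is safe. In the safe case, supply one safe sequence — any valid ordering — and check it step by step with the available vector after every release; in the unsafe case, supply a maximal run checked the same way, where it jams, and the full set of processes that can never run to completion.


SAFE — a valid safe sequence is P2, P9, P3, P5, P1, P4.
Key observation: the order's first zero-slack moment is P9 ((4, 0, 1, 0) needed, (5, 0, 1, 1) free — a requested resource with nothing to spare).
Verifying each step:
  pool = (2, 0, 0, 1)
  run P2 (needs (0, 0, 0, 0), free (2, 0, 0, 1)); after release of (3, 0, 1, 0) the pool is (5, 0, 1, 1)
  run P9 (needs (4, 0, 1, 0), free (5, 0, 1, 1)); after release of (2, 3, 1, 0) the pool is (7, 3, 2, 1)
  run P3 (needs (7, 2, 2, 1), free (7, 3, 2, 1)); after release of (0, 1, 2, 1) the pool is (7, 4, 4, 2)
  run P5 (needs (7, 4, 4, 1), free (7, 4, 4, 2)); after release of (1, 0, 1, 1) the pool is (8, 4, 5, 3)
  run P1 (needs (8, 4, 0, 2), free (8, 4, 5, 3)); after release of (1, 2, 0, 1) the pool is (9, 6, 5, 4)
  run P4 (needs (8, 6, 4, 2), free (9, 6, 5, 4)); after release of (1, 0, 2, 2) the pool is (10, 6, 7, 6)


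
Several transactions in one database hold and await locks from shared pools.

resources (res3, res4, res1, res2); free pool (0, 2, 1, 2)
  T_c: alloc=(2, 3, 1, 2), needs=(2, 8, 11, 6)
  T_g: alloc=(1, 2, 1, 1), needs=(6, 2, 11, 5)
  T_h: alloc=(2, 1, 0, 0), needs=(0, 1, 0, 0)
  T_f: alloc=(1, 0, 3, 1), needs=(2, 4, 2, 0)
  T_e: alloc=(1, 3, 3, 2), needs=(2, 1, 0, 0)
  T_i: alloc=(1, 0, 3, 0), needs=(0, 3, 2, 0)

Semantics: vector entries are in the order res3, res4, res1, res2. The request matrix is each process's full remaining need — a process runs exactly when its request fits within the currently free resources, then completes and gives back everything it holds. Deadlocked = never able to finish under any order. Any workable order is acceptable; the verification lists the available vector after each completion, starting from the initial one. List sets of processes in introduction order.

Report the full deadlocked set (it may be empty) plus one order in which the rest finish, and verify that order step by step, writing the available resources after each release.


Deadlocked set: T_c and T_g.
Key observation: no order helps: past T_h, T_e, T_i, T_f, the free pool tops out at (5, 6, 10, 5), below what each blocked process needs in res1.
One completion order for the rest: T_h, T_e, T_i, T_f. Walking it through:
  pool = (0, 2, 1, 2)
  T_h needs (0, 1, 0, 0) <= (0, 2, 1, 2) -> finishes; pool += (2, 1, 0, 0) = (2, 3, 1, 2)
  T_e needs (2, 1, 0, 0) <= (2, 3, 1, 2) -> finishes; pool += (1, 3, 3, 2) = (3, 6, 4, 4)
  T_i needs (0, 3, 2, 0) <= (3, 6, 4, 4) -> finishes; pool += (1, 0, 3, 0) = (4, 6, 7, 4)
  T_f needs (2, 4, 2, 0) <= (4, 6, 7, 4) -> finishes; pool += (1, 0, 3, 1) = (5, 6, 10, 5)
The blocked processes can never fit:
  T_c cannot run: need (2, 8, 11, 6) vs free (5, 6, 10, 5) (insufficient res4, res1 and res2)
  T_g cannot run: need (6, 2, 11, 5) vs free (5, 6, 10, 5) (insufficient res3 and res1)


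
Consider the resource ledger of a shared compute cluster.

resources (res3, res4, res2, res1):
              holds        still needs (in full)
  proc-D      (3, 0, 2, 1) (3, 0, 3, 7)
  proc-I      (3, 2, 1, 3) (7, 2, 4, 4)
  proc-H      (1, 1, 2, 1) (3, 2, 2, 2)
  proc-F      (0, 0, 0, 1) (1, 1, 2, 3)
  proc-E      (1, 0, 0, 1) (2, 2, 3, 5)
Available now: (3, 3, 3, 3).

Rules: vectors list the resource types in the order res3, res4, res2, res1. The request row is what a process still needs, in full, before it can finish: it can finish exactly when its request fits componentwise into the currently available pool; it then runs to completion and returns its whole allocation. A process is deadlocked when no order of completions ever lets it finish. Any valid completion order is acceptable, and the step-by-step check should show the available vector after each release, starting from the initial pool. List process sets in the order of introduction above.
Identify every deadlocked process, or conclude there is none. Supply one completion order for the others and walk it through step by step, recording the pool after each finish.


The deadlocked set is proc-D and proc-I.
Key observation: after proc-H, proc-F, proc-E the pool peaks at (5, 4, 5, 6), and each blocked process is short somewhere: proc-D on res1; proc-I on res3.
The rest can finish in the order proc-H, proc-F, proc-E. Walking it through:
  pool = (3, 3, 3, 3)
  proc-H: need (3, 2, 2, 2) fits (3, 3, 3, 3); releases (1, 1, 2, 1), pool now (4, 4, 5, 4)
  proc-F: need (1, 1, 2, 3) fits (4, 4, 5, 4); releases (0, 0, 0, 1), pool now (4, 4, 5, 5)
  proc-E: need (2, 2, 3, 5) fits (4, 4, 5, 5); releases (1, 0, 0, 1), pool now (5, 4, 5, 6)
The blocked processes can never fit:
  proc-D cannot run: need (3, 0, 3, 7) vs free (5, 4, 5, 6) (insufficient res1)
  proc-I cannot run: need (7, 2, 4, 4) vs free (5, 4, 5, 6) (insufficient res3)


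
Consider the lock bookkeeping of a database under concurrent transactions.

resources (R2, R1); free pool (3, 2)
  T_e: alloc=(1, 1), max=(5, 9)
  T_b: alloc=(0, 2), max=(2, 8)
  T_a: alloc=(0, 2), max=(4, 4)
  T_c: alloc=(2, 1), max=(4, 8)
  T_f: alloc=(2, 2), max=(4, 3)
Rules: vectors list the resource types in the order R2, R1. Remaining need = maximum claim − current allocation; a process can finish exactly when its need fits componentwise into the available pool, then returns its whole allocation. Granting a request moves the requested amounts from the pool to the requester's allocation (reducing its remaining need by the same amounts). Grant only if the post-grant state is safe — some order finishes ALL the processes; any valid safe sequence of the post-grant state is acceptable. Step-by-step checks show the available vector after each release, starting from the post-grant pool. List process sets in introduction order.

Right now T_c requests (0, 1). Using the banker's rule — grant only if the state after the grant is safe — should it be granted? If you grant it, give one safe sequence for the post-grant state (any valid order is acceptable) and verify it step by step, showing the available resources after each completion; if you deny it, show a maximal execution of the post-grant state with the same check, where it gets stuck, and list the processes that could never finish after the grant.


DENY. Granting would leave the state unsafe.
Key observation: once T_f, T_a finish, the pool peaks at (5, 5) — and every remaining process still needs more R1 than that.
After a pretend grant, a maximal execution: T_f, T_a — then nothing else fits. Walking it through:
  pool = (3, 1)
  T_f needs (2, 1) <= (3, 1) -> finishes; pool += (2, 2) = (5, 3)
  T_a needs (4, 2) <= (5, 3) -> finishes; pool += (0, 2) = (5, 5)
  T_e still needs (4, 8) but only (5, 5) is free — short on R1
  T_b still needs (2, 6) but only (5, 5) is free — short on R1
  T_c still needs (2, 6) but only (5, 5) is free — short on R1
Processes that could never finish after the grant: T_e, T_b and T_c.


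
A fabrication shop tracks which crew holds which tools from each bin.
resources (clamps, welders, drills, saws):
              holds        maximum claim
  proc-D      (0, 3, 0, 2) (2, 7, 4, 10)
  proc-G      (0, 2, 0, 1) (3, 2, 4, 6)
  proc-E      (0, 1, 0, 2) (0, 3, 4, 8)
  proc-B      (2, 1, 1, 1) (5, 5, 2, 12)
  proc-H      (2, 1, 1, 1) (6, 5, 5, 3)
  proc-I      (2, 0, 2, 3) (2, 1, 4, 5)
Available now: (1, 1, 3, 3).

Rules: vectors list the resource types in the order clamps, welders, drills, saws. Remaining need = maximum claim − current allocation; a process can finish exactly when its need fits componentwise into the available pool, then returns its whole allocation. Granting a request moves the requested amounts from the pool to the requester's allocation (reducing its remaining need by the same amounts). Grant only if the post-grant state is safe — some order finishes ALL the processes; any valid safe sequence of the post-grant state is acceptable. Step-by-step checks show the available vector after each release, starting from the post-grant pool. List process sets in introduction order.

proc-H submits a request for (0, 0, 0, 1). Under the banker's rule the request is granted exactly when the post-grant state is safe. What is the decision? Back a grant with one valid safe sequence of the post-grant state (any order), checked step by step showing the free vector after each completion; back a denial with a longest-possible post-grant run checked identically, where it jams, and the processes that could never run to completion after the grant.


DENY: after the grant no complete ordering would exist.
Key observation: after proc-I, proc-G, proc-E, proc-D the pool peaks at (3, 7, 5, 10), and each blocked process is short somewhere: proc-B on saws; proc-H on clamps.
After a pretend grant, a maximal execution: proc-I, proc-G, proc-E, proc-D — then nothing else fits. Step-by-step check:
  pool = (1, 1, 3, 2)
  proc-I: need (0, 1, 2, 2) fits (1, 1, 3, 2); releases (2, 0, 2, 3), pool now (3, 1, 5, 5)
  proc-G: need (3, 0, 4, 5) fits (3, 1, 5, 5); releases (0, 2, 0, 1), pool now (3, 3, 5, 6)
  proc-E: need (0, 2, 4, 6) fits (3, 3, 5, 6); releases (0, 1, 0, 2), pool now (3, 4, 5, 8)
  proc-D: need (2, 4, 4, 8) fits (3, 4, 5, 8); releases (0, 3, 0, 2), pool now (3, 7, 5, 10)
  proc-B still needs (3, 4, 1, 11) but only (3, 7, 5, 10) is free — short on saws
  proc-H still needs (4, 4, 4, 1) but only (3, 7, 5, 10) is free — short on clamps
Post-grant, the permanently blocked set is proc-B and proc-H.
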